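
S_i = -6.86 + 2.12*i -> [-6.86, -4.74, -2.62, -0.5, 1.62]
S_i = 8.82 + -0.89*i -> [8.82, 7.93, 7.04, 6.15, 5.26]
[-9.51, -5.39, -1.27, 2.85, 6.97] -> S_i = -9.51 + 4.12*i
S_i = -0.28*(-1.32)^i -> [-0.28, 0.37, -0.49, 0.64, -0.85]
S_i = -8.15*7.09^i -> [-8.15, -57.78, -409.69, -2904.67, -20594.09]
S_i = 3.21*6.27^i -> [3.21, 20.13, 126.19, 791.24, 4961.07]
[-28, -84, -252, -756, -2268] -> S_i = -28*3^i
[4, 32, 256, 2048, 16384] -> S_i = 4*8^i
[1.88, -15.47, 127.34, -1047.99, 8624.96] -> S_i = 1.88*(-8.23)^i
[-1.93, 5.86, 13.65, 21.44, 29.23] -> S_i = -1.93 + 7.79*i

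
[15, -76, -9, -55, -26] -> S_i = Random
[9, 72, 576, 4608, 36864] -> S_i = 9*8^i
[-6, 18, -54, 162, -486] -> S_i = -6*-3^i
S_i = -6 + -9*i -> [-6, -15, -24, -33, -42]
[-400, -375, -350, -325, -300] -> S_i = -400 + 25*i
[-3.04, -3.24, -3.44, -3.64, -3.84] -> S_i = -3.04 + -0.20*i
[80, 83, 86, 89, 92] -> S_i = 80 + 3*i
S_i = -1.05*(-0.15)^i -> [-1.05, 0.16, -0.02, 0.0, -0.0]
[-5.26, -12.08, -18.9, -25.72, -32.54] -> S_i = -5.26 + -6.82*i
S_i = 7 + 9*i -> [7, 16, 25, 34, 43]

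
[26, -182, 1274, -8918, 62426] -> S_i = 26*-7^i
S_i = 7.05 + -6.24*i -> [7.05, 0.81, -5.43, -11.67, -17.91]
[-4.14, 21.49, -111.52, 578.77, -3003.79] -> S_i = -4.14*(-5.19)^i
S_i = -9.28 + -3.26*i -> [-9.28, -12.54, -15.8, -19.06, -22.32]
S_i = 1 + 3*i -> [1, 4, 7, 10, 13]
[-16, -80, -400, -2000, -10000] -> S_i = -16*5^i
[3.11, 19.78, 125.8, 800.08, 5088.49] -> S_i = 3.11*6.36^i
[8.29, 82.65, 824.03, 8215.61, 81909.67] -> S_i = 8.29*9.97^i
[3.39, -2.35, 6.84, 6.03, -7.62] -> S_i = Random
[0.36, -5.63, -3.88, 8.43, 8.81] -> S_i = Random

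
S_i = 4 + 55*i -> [4, 59, 114, 169, 224]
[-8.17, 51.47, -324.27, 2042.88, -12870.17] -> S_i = -8.17*(-6.30)^i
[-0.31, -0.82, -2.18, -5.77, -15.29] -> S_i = -0.31*2.65^i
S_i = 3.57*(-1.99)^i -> [3.57, -7.1, 14.14, -28.13, 55.99]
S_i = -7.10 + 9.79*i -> [-7.1, 2.69, 12.48, 22.27, 32.06]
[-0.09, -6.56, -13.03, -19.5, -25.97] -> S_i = -0.09 + -6.47*i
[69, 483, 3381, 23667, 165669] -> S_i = 69*7^i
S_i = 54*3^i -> [54, 162, 486, 1458, 4374]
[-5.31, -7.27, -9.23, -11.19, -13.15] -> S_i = -5.31 + -1.96*i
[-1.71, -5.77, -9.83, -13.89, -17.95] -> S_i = -1.71 + -4.06*i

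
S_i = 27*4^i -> [27, 108, 432, 1728, 6912]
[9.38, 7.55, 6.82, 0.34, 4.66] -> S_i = Random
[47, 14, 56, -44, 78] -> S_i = Random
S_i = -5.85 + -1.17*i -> [-5.85, -7.02, -8.19, -9.36, -10.53]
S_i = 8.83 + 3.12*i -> [8.83, 11.95, 15.07, 18.19, 21.31]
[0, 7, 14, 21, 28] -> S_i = 0 + 7*i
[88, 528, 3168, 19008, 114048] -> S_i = 88*6^i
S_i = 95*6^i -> [95, 570, 3420, 20520, 123120]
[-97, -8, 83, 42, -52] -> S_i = Random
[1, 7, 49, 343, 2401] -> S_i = 1*7^i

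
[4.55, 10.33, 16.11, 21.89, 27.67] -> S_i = 4.55 + 5.78*i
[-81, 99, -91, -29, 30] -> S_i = Random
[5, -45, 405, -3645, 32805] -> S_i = 5*-9^i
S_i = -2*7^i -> [-2, -14, -98, -686, -4802]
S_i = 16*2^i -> [16, 32, 64, 128, 256]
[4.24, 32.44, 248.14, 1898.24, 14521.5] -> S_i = 4.24*7.65^i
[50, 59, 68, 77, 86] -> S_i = 50 + 9*i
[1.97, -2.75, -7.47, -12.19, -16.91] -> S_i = 1.97 + -4.72*i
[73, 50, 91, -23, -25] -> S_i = Random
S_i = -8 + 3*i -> [-8, -5, -2, 1, 4]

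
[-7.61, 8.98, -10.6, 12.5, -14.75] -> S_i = -7.61*(-1.18)^i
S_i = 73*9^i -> [73, 657, 5913, 53217, 478953]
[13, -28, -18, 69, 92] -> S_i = Random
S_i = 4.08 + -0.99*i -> [4.08, 3.09, 2.1, 1.11, 0.12]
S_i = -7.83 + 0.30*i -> [-7.83, -7.53, -7.23, -6.93, -6.63]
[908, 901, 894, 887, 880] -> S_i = 908 + -7*i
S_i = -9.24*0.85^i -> [-9.24, -7.85, -6.68, -5.67, -4.82]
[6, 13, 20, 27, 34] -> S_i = 6 + 7*i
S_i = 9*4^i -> [9, 36, 144, 576, 2304]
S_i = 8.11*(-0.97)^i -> [8.11, -7.87, 7.63, -7.4, 7.18]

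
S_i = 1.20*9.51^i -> [1.2, 11.41, 108.53, 1032.1, 9815.29]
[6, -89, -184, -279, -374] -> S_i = 6 + -95*i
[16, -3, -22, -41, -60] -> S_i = 16 + -19*i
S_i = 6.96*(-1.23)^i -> [6.96, -8.56, 10.53, -12.95, 15.93]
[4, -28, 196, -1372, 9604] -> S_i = 4*-7^i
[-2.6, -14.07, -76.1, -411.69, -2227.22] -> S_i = -2.60*5.41^i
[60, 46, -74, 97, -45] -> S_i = Random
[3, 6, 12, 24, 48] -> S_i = 3*2^i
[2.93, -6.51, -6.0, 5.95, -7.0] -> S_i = Random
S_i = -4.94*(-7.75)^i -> [-4.94, 38.29, -296.71, 2299.49, -17821.07]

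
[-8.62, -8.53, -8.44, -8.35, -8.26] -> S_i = -8.62 + 0.09*i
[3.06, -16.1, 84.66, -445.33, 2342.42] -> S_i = 3.06*(-5.26)^i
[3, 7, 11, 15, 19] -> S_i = 3 + 4*i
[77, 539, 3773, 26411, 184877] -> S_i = 77*7^i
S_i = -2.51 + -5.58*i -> [-2.51, -8.09, -13.67, -19.25, -24.83]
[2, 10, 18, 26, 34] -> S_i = 2 + 8*i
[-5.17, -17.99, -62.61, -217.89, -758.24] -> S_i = -5.17*3.48^i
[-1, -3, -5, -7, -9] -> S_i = -1 + -2*i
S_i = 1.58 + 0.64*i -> [1.58, 2.22, 2.86, 3.5, 4.14]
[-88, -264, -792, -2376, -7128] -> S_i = -88*3^i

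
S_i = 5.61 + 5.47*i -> [5.61, 11.08, 16.55, 22.02, 27.49]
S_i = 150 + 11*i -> [150, 161, 172, 183, 194]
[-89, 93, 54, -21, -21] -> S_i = Random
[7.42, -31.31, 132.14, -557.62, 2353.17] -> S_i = 7.42*(-4.22)^i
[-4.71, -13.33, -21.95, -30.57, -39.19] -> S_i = -4.71 + -8.62*i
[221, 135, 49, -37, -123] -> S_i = 221 + -86*i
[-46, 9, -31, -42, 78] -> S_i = Random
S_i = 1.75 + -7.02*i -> [1.75, -5.27, -12.29, -19.31, -26.33]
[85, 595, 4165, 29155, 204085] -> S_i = 85*7^i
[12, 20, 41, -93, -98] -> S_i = Random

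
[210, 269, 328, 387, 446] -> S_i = 210 + 59*i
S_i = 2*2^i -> [2, 4, 8, 16, 32]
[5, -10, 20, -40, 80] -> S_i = 5*-2^i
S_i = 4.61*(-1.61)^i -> [4.61, -7.42, 11.95, -19.24, 30.97]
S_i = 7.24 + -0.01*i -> [7.24, 7.23, 7.22, 7.21, 7.2]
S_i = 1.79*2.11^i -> [1.79, 3.78, 7.97, 16.82, 35.48]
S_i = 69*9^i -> [69, 621, 5589, 50301, 452709]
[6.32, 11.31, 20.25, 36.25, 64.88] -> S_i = 6.32*1.79^i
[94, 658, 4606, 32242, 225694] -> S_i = 94*7^i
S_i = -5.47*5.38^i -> [-5.47, -29.43, -158.33, -851.79, -4582.65]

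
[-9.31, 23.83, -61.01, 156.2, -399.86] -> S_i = -9.31*(-2.56)^i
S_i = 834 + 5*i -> [834, 839, 844, 849, 854]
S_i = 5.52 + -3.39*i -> [5.52, 2.13, -1.26, -4.65, -8.04]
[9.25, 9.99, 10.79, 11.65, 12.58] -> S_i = 9.25*1.08^i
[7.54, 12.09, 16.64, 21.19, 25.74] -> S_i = 7.54 + 4.55*i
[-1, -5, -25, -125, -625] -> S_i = -1*5^i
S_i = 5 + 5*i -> [5, 10, 15, 20, 25]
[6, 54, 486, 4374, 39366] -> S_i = 6*9^i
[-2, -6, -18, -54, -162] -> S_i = -2*3^i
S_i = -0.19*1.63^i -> [-0.19, -0.31, -0.5, -0.82, -1.34]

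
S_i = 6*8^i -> [6, 48, 384, 3072, 24576]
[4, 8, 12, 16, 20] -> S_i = 4 + 4*i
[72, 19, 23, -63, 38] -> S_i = Random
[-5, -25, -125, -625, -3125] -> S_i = -5*5^i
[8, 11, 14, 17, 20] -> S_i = 8 + 3*i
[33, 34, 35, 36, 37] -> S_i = 33 + 1*i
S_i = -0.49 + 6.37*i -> [-0.49, 5.88, 12.25, 18.62, 24.99]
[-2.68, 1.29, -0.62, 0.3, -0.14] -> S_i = -2.68*(-0.48)^i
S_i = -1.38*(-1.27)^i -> [-1.38, 1.75, -2.23, 2.83, -3.59]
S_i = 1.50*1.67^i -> [1.5, 2.5, 4.18, 6.99, 11.67]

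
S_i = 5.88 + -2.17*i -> [5.88, 3.71, 1.54, -0.63, -2.8]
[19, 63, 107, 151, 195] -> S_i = 19 + 44*i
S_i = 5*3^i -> [5, 15, 45, 135, 405]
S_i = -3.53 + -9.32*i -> [-3.53, -12.85, -22.17, -31.49, -40.81]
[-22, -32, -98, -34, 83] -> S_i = Random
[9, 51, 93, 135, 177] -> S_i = 9 + 42*i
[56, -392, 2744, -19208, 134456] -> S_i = 56*-7^i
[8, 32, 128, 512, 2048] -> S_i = 8*4^i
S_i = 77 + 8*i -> [77, 85, 93, 101, 109]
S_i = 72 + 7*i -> [72, 79, 86, 93, 100]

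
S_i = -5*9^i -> [-5, -45, -405, -3645, -32805]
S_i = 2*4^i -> [2, 8, 32, 128, 512]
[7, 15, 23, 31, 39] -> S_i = 7 + 8*i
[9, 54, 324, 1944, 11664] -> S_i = 9*6^i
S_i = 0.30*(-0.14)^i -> [0.3, -0.04, 0.01, -0.0, 0.0]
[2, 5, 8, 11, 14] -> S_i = 2 + 3*i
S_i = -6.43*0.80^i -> [-6.43, -5.14, -4.12, -3.29, -2.63]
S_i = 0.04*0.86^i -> [0.04, 0.03, 0.03, 0.03, 0.02]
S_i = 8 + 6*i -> [8, 14, 20, 26, 32]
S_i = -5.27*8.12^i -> [-5.27, -42.79, -347.47, -2821.49, -22910.51]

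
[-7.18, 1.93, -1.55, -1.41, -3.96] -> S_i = Random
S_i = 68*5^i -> [68, 340, 1700, 8500, 42500]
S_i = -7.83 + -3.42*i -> [-7.83, -11.25, -14.67, -18.09, -21.51]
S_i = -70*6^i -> [-70, -420, -2520, -15120, -90720]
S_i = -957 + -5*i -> [-957, -962, -967, -972, -977]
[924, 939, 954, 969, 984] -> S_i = 924 + 15*i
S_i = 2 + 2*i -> [2, 4, 6, 8, 10]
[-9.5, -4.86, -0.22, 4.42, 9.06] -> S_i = -9.50 + 4.64*i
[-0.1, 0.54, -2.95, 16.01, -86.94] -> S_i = -0.10*(-5.43)^i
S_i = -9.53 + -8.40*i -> [-9.53, -17.93, -26.33, -34.73, -43.13]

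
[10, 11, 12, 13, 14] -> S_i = 10 + 1*i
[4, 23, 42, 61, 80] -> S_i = 4 + 19*i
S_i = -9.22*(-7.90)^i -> [-9.22, 72.84, -575.42, 4545.82, -35911.97]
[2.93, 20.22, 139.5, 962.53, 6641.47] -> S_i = 2.93*6.90^i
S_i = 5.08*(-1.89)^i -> [5.08, -9.6, 18.15, -34.3, 64.82]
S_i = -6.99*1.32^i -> [-6.99, -9.23, -12.18, -16.08, -21.22]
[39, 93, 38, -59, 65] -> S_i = Random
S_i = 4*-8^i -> [4, -32, 256, -2048, 16384]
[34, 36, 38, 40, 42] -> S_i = 34 + 2*i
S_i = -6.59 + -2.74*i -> [-6.59, -9.33, -12.07, -14.81, -17.55]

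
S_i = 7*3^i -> [7, 21, 63, 189, 567]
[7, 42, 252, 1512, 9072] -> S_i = 7*6^i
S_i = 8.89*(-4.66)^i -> [8.89, -41.43, 193.05, -899.62, 4192.23]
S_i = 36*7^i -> [36, 252, 1764, 12348, 86436]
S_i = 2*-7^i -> [2, -14, 98, -686, 4802]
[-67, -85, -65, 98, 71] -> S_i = Random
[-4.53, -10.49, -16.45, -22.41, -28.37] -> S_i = -4.53 + -5.96*i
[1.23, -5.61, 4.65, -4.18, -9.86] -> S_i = Random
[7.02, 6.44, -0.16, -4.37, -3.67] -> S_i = Random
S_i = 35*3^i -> [35, 105, 315, 945, 2835]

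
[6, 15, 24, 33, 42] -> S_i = 6 + 9*i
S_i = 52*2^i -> [52, 104, 208, 416, 832]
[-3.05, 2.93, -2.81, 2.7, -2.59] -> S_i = -3.05*(-0.96)^i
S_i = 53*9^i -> [53, 477, 4293, 38637, 347733]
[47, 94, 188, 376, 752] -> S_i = 47*2^i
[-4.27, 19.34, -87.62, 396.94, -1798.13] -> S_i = -4.27*(-4.53)^i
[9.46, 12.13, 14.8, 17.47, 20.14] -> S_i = 9.46 + 2.67*i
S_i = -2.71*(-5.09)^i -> [-2.71, 13.79, -70.21, 357.37, -1819.03]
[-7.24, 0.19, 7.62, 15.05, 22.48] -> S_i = -7.24 + 7.43*i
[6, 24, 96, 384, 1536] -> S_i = 6*4^i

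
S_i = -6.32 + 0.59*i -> [-6.32, -5.73, -5.14, -4.55, -3.96]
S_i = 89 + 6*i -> [89, 95, 101, 107, 113]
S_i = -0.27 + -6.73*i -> [-0.27, -7.0, -13.73, -20.46, -27.19]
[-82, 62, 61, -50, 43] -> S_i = Random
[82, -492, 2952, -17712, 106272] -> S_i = 82*-6^i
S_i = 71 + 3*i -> [71, 74, 77, 80, 83]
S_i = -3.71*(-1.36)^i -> [-3.71, 5.05, -6.86, 9.33, -12.69]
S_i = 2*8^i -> [2, 16, 128, 1024, 8192]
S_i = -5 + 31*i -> [-5, 26, 57, 88, 119]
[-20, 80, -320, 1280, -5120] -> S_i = -20*-4^i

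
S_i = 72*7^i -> [72, 504, 3528, 24696, 172872]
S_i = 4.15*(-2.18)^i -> [4.15, -9.05, 19.72, -42.99, 93.73]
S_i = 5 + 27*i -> [5, 32, 59, 86, 113]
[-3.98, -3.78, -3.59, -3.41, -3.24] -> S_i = -3.98*0.95^i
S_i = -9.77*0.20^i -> [-9.77, -1.95, -0.39, -0.08, -0.02]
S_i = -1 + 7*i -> [-1, 6, 13, 20, 27]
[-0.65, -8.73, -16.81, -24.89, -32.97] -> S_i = -0.65 + -8.08*i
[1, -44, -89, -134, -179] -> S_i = 1 + -45*i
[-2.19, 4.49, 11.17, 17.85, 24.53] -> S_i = -2.19 + 6.68*i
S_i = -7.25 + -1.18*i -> [-7.25, -8.43, -9.61, -10.79, -11.97]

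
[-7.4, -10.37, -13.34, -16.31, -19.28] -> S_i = -7.40 + -2.97*i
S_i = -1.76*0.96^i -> [-1.76, -1.69, -1.62, -1.56, -1.49]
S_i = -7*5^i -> [-7, -35, -175, -875, -4375]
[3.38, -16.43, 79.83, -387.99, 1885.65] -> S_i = 3.38*(-4.86)^i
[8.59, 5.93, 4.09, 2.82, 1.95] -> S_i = 8.59*0.69^i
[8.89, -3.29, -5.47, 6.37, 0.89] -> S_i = Random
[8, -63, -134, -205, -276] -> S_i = 8 + -71*i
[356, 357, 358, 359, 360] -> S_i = 356 + 1*i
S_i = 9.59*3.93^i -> [9.59, 37.69, 148.12, 582.1, 2287.65]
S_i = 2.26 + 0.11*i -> [2.26, 2.37, 2.48, 2.59, 2.7]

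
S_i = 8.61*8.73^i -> [8.61, 75.17, 656.19, 5728.57, 50010.38]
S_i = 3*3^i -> [3, 9, 27, 81, 243]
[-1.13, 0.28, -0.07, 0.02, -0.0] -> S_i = -1.13*(-0.25)^i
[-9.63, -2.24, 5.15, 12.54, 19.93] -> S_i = -9.63 + 7.39*i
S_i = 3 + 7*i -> [3, 10, 17, 24, 31]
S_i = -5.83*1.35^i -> [-5.83, -7.87, -10.63, -14.34, -19.36]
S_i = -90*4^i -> [-90, -360, -1440, -5760, -23040]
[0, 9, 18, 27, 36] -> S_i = 0 + 9*i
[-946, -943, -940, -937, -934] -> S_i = -946 + 3*i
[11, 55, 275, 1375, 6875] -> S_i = 11*5^i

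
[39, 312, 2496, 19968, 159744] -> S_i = 39*8^i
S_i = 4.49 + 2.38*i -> [4.49, 6.87, 9.25, 11.63, 14.01]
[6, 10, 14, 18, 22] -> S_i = 6 + 4*i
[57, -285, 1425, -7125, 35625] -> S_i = 57*-5^i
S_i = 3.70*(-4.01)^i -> [3.7, -14.84, 59.5, -238.58, 956.71]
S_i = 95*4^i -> [95, 380, 1520, 6080, 24320]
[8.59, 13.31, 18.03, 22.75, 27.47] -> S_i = 8.59 + 4.72*i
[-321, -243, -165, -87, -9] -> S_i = -321 + 78*i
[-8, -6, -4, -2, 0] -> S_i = -8 + 2*i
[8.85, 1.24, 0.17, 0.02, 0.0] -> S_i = 8.85*0.14^i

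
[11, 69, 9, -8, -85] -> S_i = Random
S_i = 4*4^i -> [4, 16, 64, 256, 1024]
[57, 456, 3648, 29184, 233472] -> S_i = 57*8^i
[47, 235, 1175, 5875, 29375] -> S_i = 47*5^i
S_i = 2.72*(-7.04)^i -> [2.72, -19.15, 134.81, -949.05, 6681.28]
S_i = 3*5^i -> [3, 15, 75, 375, 1875]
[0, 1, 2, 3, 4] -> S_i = 0 + 1*i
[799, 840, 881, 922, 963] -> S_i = 799 + 41*i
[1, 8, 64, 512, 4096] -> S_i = 1*8^i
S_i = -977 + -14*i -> [-977, -991, -1005, -1019, -1033]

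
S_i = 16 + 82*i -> [16, 98, 180, 262, 344]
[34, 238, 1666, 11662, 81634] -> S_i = 34*7^i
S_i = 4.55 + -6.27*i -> [4.55, -1.72, -7.99, -14.26, -20.53]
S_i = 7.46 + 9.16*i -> [7.46, 16.62, 25.78, 34.94, 44.1]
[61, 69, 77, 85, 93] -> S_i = 61 + 8*i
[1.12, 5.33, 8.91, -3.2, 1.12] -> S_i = Random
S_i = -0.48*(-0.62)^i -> [-0.48, 0.3, -0.18, 0.11, -0.07]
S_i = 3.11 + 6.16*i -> [3.11, 9.27, 15.43, 21.59, 27.75]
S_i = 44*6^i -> [44, 264, 1584, 9504, 57024]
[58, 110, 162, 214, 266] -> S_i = 58 + 52*i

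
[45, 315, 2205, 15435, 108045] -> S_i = 45*7^i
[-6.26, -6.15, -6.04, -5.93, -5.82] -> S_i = -6.26 + 0.11*i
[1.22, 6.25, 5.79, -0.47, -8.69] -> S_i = Random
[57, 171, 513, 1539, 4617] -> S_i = 57*3^i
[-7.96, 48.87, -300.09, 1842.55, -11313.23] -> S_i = -7.96*(-6.14)^i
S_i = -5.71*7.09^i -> [-5.71, -40.48, -287.03, -2035.05, -14428.5]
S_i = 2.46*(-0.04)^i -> [2.46, -0.1, 0.0, -0.0, 0.0]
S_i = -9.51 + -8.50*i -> [-9.51, -18.01, -26.51, -35.01, -43.51]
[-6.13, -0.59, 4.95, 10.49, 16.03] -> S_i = -6.13 + 5.54*i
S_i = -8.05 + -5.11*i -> [-8.05, -13.16, -18.27, -23.38, -28.49]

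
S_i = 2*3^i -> [2, 6, 18, 54, 162]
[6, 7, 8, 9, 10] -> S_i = 6 + 1*i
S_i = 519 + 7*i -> [519, 526, 533, 540, 547]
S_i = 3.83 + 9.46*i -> [3.83, 13.29, 22.75, 32.21, 41.67]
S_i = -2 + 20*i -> [-2, 18, 38, 58, 78]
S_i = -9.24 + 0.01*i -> [-9.24, -9.23, -9.22, -9.21, -9.2]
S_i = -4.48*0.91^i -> [-4.48, -4.08, -3.71, -3.38, -3.07]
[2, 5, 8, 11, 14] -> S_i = 2 + 3*i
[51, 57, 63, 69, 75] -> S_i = 51 + 6*i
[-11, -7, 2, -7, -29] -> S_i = Random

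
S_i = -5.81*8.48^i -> [-5.81, -49.27, -417.8, -3542.94, -30044.12]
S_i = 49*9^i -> [49, 441, 3969, 35721, 321489]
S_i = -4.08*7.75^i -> [-4.08, -31.62, -245.06, -1899.18, -14718.62]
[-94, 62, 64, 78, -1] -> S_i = Random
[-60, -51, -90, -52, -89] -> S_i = Random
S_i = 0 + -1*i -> [0, -1, -2, -3, -4]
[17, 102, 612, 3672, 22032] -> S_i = 17*6^i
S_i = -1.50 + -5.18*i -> [-1.5, -6.68, -11.86, -17.04, -22.22]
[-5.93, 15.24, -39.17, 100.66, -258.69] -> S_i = -5.93*(-2.57)^i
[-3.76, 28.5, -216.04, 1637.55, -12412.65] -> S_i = -3.76*(-7.58)^i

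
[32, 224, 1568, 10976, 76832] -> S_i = 32*7^i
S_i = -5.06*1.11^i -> [-5.06, -5.62, -6.23, -6.92, -7.68]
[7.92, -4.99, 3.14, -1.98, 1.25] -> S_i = 7.92*(-0.63)^i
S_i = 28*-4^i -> [28, -112, 448, -1792, 7168]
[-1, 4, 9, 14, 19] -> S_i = -1 + 5*i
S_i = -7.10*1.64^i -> [-7.1, -11.64, -19.1, -31.32, -51.36]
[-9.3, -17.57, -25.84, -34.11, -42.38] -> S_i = -9.30 + -8.27*i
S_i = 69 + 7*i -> [69, 76, 83, 90, 97]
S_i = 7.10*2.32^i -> [7.1, 16.47, 38.22, 88.66, 205.69]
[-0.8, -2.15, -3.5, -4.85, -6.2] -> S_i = -0.80 + -1.35*i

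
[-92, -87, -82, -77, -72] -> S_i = -92 + 5*i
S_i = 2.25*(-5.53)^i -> [2.25, -12.44, 68.81, -380.5, 2104.18]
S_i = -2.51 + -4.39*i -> [-2.51, -6.9, -11.29, -15.68, -20.07]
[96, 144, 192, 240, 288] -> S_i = 96 + 48*i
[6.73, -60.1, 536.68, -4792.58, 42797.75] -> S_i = 6.73*(-8.93)^i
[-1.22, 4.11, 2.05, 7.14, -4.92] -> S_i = Random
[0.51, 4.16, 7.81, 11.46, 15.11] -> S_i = 0.51 + 3.65*i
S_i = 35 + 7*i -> [35, 42, 49, 56, 63]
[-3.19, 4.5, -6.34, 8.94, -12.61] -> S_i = -3.19*(-1.41)^i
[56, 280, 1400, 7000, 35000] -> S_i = 56*5^i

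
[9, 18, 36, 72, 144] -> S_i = 9*2^i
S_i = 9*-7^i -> [9, -63, 441, -3087, 21609]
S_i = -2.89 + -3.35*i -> [-2.89, -6.24, -9.59, -12.94, -16.29]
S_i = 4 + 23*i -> [4, 27, 50, 73, 96]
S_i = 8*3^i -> [8, 24, 72, 216, 648]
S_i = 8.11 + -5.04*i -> [8.11, 3.07, -1.97, -7.01, -12.05]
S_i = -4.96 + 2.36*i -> [-4.96, -2.6, -0.24, 2.12, 4.48]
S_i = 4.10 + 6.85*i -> [4.1, 10.95, 17.8, 24.65, 31.5]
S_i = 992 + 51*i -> [992, 1043, 1094, 1145, 1196]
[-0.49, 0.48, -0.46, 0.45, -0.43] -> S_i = -0.49*(-0.97)^i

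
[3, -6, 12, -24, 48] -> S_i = 3*-2^i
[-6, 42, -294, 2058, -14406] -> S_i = -6*-7^i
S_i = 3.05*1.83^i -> [3.05, 5.58, 10.21, 18.69, 34.21]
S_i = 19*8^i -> [19, 152, 1216, 9728, 77824]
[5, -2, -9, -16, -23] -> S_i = 5 + -7*i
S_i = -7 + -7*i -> [-7, -14, -21, -28, -35]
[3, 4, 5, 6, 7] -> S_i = 3 + 1*i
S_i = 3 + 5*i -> [3, 8, 13, 18, 23]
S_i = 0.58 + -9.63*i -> [0.58, -9.05, -18.68, -28.31, -37.94]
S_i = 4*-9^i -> [4, -36, 324, -2916, 26244]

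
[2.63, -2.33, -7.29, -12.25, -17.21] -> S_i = 2.63 + -4.96*i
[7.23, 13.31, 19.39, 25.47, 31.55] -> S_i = 7.23 + 6.08*i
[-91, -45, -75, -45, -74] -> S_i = Random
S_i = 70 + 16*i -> [70, 86, 102, 118, 134]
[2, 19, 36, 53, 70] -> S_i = 2 + 17*i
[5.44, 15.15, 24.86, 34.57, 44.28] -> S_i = 5.44 + 9.71*i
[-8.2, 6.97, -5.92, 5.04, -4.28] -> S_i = -8.20*(-0.85)^i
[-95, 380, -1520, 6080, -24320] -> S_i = -95*-4^i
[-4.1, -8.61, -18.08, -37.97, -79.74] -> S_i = -4.10*2.10^i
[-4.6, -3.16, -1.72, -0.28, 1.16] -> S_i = -4.60 + 1.44*i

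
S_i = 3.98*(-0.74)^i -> [3.98, -2.95, 2.18, -1.61, 1.19]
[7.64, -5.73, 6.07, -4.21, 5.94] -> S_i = Random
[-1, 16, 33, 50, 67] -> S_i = -1 + 17*i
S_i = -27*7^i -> [-27, -189, -1323, -9261, -64827]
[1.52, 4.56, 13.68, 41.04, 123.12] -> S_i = 1.52*3.00^i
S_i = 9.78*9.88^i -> [9.78, 96.63, 954.67, 9432.13, 93189.43]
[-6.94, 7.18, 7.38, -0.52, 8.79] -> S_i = Random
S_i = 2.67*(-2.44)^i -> [2.67, -6.51, 15.9, -38.79, 94.64]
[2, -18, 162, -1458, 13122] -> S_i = 2*-9^i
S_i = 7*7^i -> [7, 49, 343, 2401, 16807]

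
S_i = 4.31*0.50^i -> [4.31, 2.15, 1.08, 0.54, 0.27]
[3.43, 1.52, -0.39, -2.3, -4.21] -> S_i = 3.43 + -1.91*i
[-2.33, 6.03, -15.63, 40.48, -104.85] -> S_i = -2.33*(-2.59)^i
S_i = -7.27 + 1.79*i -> [-7.27, -5.48, -3.69, -1.9, -0.11]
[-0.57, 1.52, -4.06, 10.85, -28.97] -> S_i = -0.57*(-2.67)^i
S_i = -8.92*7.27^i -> [-8.92, -64.85, -471.45, -3427.43, -24917.39]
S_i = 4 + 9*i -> [4, 13, 22, 31, 40]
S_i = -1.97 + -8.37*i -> [-1.97, -10.34, -18.71, -27.08, -35.45]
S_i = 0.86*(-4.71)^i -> [0.86, -4.05, 19.08, -89.86, 423.24]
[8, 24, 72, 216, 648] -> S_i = 8*3^i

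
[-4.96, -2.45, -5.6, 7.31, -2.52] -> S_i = Random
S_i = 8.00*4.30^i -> [8.0, 34.4, 147.92, 636.06, 2735.04]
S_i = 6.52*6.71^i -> [6.52, 43.75, 293.56, 1969.77, 13217.15]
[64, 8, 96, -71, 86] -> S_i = Random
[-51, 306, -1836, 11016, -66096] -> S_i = -51*-6^i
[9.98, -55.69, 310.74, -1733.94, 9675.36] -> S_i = 9.98*(-5.58)^i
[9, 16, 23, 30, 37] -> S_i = 9 + 7*i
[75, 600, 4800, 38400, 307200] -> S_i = 75*8^i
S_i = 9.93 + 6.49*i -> [9.93, 16.42, 22.91, 29.4, 35.89]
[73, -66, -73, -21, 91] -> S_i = Random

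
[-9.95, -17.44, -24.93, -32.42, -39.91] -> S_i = -9.95 + -7.49*i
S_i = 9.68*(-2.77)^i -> [9.68, -26.81, 74.27, -205.74, 569.89]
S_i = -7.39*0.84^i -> [-7.39, -6.21, -5.21, -4.38, -3.68]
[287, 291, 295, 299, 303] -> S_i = 287 + 4*i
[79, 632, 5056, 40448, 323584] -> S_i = 79*8^i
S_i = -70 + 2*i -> [-70, -68, -66, -64, -62]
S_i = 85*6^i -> [85, 510, 3060, 18360, 110160]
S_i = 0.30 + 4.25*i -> [0.3, 4.55, 8.8, 13.05, 17.3]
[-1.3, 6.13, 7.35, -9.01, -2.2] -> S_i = Random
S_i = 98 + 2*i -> [98, 100, 102, 104, 106]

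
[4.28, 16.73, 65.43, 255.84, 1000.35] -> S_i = 4.28*3.91^i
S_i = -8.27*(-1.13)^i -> [-8.27, 9.35, -10.56, 11.93, -13.48]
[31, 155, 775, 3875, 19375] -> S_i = 31*5^i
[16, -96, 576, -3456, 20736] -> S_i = 16*-6^i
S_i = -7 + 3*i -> [-7, -4, -1, 2, 5]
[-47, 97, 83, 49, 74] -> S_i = Random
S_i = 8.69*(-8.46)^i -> [8.69, -73.52, 621.96, -5261.76, 44514.47]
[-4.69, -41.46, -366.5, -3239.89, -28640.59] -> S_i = -4.69*8.84^i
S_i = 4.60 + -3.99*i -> [4.6, 0.61, -3.38, -7.37, -11.36]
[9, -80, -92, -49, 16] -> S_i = Random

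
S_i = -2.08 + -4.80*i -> [-2.08, -6.88, -11.68, -16.48, -21.28]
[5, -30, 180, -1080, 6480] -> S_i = 5*-6^i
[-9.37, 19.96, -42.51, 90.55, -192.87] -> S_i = -9.37*(-2.13)^i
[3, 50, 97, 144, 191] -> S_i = 3 + 47*i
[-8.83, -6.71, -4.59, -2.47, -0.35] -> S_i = -8.83 + 2.12*i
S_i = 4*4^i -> [4, 16, 64, 256, 1024]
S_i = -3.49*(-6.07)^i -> [-3.49, 21.18, -128.59, 780.53, -4737.84]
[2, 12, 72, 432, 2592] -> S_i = 2*6^i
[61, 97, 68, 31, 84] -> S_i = Random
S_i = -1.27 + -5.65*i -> [-1.27, -6.92, -12.57, -18.22, -23.87]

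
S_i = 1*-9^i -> [1, -9, 81, -729, 6561]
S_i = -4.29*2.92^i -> [-4.29, -12.53, -36.58, -106.81, -311.88]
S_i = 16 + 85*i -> [16, 101, 186, 271, 356]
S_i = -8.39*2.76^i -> [-8.39, -23.16, -63.91, -176.4, -486.85]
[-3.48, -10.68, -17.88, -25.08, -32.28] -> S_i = -3.48 + -7.20*i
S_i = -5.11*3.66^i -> [-5.11, -18.7, -68.45, -250.53, -916.95]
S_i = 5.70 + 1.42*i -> [5.7, 7.12, 8.54, 9.96, 11.38]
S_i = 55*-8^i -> [55, -440, 3520, -28160, 225280]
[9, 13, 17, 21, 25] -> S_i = 9 + 4*i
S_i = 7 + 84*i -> [7, 91, 175, 259, 343]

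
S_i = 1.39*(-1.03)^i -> [1.39, -1.43, 1.47, -1.52, 1.56]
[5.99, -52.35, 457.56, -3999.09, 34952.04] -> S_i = 5.99*(-8.74)^i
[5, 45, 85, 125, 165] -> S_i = 5 + 40*i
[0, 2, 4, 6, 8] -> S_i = 0 + 2*i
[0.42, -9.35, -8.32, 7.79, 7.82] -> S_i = Random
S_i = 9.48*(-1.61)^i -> [9.48, -15.26, 24.57, -39.56, 63.7]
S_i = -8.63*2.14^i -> [-8.63, -18.47, -39.52, -84.58, -180.99]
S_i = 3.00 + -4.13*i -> [3.0, -1.13, -5.26, -9.39, -13.52]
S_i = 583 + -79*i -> [583, 504, 425, 346, 267]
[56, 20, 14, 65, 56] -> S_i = Random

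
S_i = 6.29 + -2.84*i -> [6.29, 3.45, 0.61, -2.23, -5.07]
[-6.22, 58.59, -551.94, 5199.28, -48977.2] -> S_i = -6.22*(-9.42)^i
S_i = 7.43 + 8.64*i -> [7.43, 16.07, 24.71, 33.35, 41.99]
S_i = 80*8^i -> [80, 640, 5120, 40960, 327680]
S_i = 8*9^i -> [8, 72, 648, 5832, 52488]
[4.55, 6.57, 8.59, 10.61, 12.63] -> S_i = 4.55 + 2.02*i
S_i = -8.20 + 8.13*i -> [-8.2, -0.07, 8.06, 16.19, 24.32]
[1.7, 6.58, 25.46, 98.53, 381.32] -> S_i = 1.70*3.87^i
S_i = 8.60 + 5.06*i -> [8.6, 13.66, 18.72, 23.78, 28.84]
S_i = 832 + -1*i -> [832, 831, 830, 829, 828]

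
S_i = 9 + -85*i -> [9, -76, -161, -246, -331]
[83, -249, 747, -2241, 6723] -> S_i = 83*-3^i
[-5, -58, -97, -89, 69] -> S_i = Random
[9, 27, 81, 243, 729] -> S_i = 9*3^i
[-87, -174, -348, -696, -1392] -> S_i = -87*2^i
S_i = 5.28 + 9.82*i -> [5.28, 15.1, 24.92, 34.74, 44.56]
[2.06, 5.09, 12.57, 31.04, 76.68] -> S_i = 2.06*2.47^i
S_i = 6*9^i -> [6, 54, 486, 4374, 39366]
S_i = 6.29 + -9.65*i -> [6.29, -3.36, -13.01, -22.66, -32.31]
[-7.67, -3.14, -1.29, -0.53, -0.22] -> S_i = -7.67*0.41^i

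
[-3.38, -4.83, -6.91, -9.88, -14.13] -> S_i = -3.38*1.43^i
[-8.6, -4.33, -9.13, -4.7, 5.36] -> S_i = Random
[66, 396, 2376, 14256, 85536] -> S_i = 66*6^i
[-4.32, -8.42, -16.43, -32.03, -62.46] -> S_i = -4.32*1.95^i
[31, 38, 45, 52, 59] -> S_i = 31 + 7*i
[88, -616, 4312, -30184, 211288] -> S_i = 88*-7^i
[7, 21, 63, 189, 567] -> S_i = 7*3^i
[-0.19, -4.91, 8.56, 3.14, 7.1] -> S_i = Random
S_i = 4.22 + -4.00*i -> [4.22, 0.22, -3.78, -7.78, -11.78]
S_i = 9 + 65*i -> [9, 74, 139, 204, 269]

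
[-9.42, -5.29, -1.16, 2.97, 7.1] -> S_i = -9.42 + 4.13*i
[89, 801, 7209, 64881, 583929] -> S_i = 89*9^i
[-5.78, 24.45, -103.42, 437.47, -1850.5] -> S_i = -5.78*(-4.23)^i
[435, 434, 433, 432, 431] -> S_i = 435 + -1*i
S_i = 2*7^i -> [2, 14, 98, 686, 4802]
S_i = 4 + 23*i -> [4, 27, 50, 73, 96]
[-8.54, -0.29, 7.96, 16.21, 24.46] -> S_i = -8.54 + 8.25*i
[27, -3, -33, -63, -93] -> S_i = 27 + -30*i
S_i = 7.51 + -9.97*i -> [7.51, -2.46, -12.43, -22.4, -32.37]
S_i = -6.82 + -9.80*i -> [-6.82, -16.62, -26.42, -36.22, -46.02]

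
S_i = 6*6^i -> [6, 36, 216, 1296, 7776]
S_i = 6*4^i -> [6, 24, 96, 384, 1536]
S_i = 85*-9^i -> [85, -765, 6885, -61965, 557685]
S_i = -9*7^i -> [-9, -63, -441, -3087, -21609]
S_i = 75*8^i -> [75, 600, 4800, 38400, 307200]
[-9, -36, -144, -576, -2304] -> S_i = -9*4^i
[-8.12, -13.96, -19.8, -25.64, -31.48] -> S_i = -8.12 + -5.84*i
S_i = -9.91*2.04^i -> [-9.91, -20.22, -41.24, -84.13, -171.63]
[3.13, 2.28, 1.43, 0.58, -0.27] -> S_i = 3.13 + -0.85*i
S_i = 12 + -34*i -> [12, -22, -56, -90, -124]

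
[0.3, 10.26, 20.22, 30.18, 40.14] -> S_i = 0.30 + 9.96*i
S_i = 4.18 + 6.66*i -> [4.18, 10.84, 17.5, 24.16, 30.82]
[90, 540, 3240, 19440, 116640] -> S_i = 90*6^i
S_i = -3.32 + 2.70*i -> [-3.32, -0.62, 2.08, 4.78, 7.48]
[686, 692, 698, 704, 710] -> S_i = 686 + 6*i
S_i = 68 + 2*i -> [68, 70, 72, 74, 76]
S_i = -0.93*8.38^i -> [-0.93, -7.79, -65.31, -547.29, -4586.26]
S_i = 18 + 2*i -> [18, 20, 22, 24, 26]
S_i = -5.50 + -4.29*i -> [-5.5, -9.79, -14.08, -18.37, -22.66]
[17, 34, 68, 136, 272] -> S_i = 17*2^i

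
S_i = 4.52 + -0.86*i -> [4.52, 3.66, 2.8, 1.94, 1.08]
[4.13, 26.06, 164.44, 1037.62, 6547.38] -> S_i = 4.13*6.31^i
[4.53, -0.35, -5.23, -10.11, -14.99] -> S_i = 4.53 + -4.88*i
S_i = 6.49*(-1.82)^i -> [6.49, -11.81, 21.5, -39.13, 71.21]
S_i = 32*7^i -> [32, 224, 1568, 10976, 76832]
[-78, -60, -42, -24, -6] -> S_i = -78 + 18*i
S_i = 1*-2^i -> [1, -2, 4, -8, 16]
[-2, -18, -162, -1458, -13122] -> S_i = -2*9^i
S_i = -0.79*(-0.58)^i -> [-0.79, 0.46, -0.27, 0.15, -0.09]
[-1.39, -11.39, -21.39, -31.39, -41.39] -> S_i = -1.39 + -10.00*i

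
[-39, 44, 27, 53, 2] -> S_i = Random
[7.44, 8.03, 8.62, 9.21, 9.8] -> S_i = 7.44 + 0.59*i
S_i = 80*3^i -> [80, 240, 720, 2160, 6480]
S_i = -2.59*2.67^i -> [-2.59, -6.92, -18.46, -49.3, -131.63]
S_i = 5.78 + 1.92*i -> [5.78, 7.7, 9.62, 11.54, 13.46]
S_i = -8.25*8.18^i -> [-8.25, -67.48, -552.03, -4515.58, -36937.47]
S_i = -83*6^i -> [-83, -498, -2988, -17928, -107568]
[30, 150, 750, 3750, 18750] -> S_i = 30*5^i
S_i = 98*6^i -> [98, 588, 3528, 21168, 127008]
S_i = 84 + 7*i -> [84, 91, 98, 105, 112]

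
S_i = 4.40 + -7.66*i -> [4.4, -3.26, -10.92, -18.58, -26.24]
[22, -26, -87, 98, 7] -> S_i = Random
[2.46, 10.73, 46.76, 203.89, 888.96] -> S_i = 2.46*4.36^i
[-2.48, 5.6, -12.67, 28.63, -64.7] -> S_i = -2.48*(-2.26)^i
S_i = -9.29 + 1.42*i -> [-9.29, -7.87, -6.45, -5.03, -3.61]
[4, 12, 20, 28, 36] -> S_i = 4 + 8*i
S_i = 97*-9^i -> [97, -873, 7857, -70713, 636417]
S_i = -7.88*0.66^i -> [-7.88, -5.2, -3.43, -2.27, -1.5]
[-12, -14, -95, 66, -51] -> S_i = Random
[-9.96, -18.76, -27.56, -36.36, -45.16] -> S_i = -9.96 + -8.80*i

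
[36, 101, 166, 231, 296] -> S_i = 36 + 65*i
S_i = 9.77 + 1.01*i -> [9.77, 10.78, 11.79, 12.8, 13.81]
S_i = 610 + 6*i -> [610, 616, 622, 628, 634]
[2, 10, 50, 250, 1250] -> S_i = 2*5^i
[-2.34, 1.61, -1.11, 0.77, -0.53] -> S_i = -2.34*(-0.69)^i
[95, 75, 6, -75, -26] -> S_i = Random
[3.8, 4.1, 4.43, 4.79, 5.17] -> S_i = 3.80*1.08^i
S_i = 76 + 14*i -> [76, 90, 104, 118, 132]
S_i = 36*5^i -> [36, 180, 900, 4500, 22500]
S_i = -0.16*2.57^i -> [-0.16, -0.41, -1.06, -2.72, -6.98]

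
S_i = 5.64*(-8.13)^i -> [5.64, -45.85, 372.79, -3030.75, 24640.03]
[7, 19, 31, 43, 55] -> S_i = 7 + 12*i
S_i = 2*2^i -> [2, 4, 8, 16, 32]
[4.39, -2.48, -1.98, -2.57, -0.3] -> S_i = Random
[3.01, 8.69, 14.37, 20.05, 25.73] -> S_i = 3.01 + 5.68*i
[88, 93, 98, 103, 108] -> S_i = 88 + 5*i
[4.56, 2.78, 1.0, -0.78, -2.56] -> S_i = 4.56 + -1.78*i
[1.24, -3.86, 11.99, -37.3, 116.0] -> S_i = 1.24*(-3.11)^i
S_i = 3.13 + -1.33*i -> [3.13, 1.8, 0.47, -0.86, -2.19]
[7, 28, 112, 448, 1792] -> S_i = 7*4^i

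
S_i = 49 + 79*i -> [49, 128, 207, 286, 365]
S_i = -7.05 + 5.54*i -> [-7.05, -1.51, 4.03, 9.57, 15.11]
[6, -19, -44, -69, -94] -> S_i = 6 + -25*i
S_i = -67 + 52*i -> [-67, -15, 37, 89, 141]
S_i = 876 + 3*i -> [876, 879, 882, 885, 888]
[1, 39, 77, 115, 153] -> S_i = 1 + 38*i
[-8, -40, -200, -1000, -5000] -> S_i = -8*5^i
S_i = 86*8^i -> [86, 688, 5504, 44032, 352256]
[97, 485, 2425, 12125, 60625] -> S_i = 97*5^i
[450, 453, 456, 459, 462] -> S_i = 450 + 3*i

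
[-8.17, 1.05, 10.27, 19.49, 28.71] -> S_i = -8.17 + 9.22*i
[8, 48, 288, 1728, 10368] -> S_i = 8*6^i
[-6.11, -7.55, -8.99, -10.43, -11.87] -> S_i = -6.11 + -1.44*i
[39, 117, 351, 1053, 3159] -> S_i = 39*3^i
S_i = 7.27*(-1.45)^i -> [7.27, -10.54, 15.29, -22.16, 32.14]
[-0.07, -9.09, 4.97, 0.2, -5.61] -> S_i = Random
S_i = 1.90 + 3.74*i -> [1.9, 5.64, 9.38, 13.12, 16.86]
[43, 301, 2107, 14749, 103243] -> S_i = 43*7^i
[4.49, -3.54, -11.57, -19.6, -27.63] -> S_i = 4.49 + -8.03*i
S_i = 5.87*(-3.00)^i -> [5.87, -17.61, 52.83, -158.49, 475.47]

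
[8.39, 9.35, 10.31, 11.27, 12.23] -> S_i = 8.39 + 0.96*i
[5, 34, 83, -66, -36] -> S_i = Random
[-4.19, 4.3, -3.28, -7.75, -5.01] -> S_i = Random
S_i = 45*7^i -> [45, 315, 2205, 15435, 108045]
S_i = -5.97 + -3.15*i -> [-5.97, -9.12, -12.27, -15.42, -18.57]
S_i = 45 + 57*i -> [45, 102, 159, 216, 273]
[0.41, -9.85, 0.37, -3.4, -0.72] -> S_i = Random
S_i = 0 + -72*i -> [0, -72, -144, -216, -288]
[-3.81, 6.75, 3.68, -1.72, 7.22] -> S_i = Random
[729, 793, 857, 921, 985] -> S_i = 729 + 64*i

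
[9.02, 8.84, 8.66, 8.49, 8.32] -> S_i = 9.02*0.98^i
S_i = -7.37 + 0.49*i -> [-7.37, -6.88, -6.39, -5.9, -5.41]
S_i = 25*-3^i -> [25, -75, 225, -675, 2025]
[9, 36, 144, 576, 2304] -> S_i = 9*4^i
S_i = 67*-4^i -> [67, -268, 1072, -4288, 17152]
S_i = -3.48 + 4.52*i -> [-3.48, 1.04, 5.56, 10.08, 14.6]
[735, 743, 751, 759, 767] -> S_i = 735 + 8*i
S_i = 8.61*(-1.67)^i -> [8.61, -14.38, 24.01, -40.1, 66.97]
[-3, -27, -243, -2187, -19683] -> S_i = -3*9^i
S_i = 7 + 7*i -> [7, 14, 21, 28, 35]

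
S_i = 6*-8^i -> [6, -48, 384, -3072, 24576]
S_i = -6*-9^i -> [-6, 54, -486, 4374, -39366]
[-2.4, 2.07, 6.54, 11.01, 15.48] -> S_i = -2.40 + 4.47*i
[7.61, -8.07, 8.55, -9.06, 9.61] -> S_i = 7.61*(-1.06)^i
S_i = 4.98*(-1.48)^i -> [4.98, -7.37, 10.91, -16.14, 23.89]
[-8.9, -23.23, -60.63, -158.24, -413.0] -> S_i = -8.90*2.61^i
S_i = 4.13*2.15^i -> [4.13, 8.88, 19.09, 41.05, 88.25]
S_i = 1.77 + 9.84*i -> [1.77, 11.61, 21.45, 31.29, 41.13]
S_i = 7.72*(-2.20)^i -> [7.72, -16.98, 37.36, -82.2, 180.85]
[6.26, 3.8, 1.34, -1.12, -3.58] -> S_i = 6.26 + -2.46*i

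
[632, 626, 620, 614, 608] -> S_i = 632 + -6*i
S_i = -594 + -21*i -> [-594, -615, -636, -657, -678]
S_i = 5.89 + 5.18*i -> [5.89, 11.07, 16.25, 21.43, 26.61]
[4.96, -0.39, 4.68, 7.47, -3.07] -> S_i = Random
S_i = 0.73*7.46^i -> [0.73, 5.45, 40.63, 303.07, 2260.88]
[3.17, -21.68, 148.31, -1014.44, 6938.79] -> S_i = 3.17*(-6.84)^i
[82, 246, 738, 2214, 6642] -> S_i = 82*3^i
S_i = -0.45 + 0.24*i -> [-0.45, -0.21, 0.03, 0.27, 0.51]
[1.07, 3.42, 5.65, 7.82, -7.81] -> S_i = Random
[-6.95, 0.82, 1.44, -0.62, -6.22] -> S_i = Random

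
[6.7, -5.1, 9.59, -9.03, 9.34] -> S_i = Random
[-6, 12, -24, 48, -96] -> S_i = -6*-2^i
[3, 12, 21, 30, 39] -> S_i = 3 + 9*i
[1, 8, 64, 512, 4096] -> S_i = 1*8^i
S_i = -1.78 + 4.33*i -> [-1.78, 2.55, 6.88, 11.21, 15.54]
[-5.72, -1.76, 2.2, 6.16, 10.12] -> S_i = -5.72 + 3.96*i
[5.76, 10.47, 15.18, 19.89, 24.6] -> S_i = 5.76 + 4.71*i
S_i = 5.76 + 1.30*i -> [5.76, 7.06, 8.36, 9.66, 10.96]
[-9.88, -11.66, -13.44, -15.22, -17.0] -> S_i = -9.88 + -1.78*i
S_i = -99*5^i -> [-99, -495, -2475, -12375, -61875]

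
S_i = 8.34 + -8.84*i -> [8.34, -0.5, -9.34, -18.18, -27.02]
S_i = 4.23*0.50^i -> [4.23, 2.12, 1.06, 0.53, 0.26]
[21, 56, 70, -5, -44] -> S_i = Random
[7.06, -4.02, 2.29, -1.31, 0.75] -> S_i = 7.06*(-0.57)^i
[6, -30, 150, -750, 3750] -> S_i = 6*-5^i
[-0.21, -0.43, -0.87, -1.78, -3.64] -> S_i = -0.21*2.04^i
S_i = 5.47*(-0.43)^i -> [5.47, -2.35, 1.01, -0.43, 0.19]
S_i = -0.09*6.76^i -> [-0.09, -0.61, -4.11, -27.8, -187.94]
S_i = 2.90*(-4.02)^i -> [2.9, -11.66, 46.87, -188.4, 757.36]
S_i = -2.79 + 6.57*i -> [-2.79, 3.78, 10.35, 16.92, 23.49]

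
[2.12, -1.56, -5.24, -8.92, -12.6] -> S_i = 2.12 + -3.68*i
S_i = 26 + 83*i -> [26, 109, 192, 275, 358]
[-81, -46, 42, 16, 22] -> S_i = Random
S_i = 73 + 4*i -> [73, 77, 81, 85, 89]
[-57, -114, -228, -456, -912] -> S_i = -57*2^i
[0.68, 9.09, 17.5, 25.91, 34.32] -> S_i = 0.68 + 8.41*i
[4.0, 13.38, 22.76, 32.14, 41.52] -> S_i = 4.00 + 9.38*i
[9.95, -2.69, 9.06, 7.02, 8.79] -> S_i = Random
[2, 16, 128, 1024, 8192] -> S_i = 2*8^i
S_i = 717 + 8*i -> [717, 725, 733, 741, 749]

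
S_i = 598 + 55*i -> [598, 653, 708, 763, 818]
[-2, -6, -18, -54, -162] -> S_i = -2*3^i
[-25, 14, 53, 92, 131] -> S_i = -25 + 39*i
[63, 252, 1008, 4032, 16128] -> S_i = 63*4^i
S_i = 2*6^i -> [2, 12, 72, 432, 2592]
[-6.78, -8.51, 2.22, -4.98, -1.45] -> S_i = Random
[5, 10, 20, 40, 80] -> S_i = 5*2^i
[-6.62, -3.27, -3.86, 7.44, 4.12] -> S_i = Random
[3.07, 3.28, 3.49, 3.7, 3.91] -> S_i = 3.07 + 0.21*i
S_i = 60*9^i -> [60, 540, 4860, 43740, 393660]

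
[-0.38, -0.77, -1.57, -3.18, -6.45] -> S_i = -0.38*2.03^i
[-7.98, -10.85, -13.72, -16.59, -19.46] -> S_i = -7.98 + -2.87*i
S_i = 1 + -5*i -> [1, -4, -9, -14, -19]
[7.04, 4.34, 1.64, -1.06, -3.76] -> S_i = 7.04 + -2.70*i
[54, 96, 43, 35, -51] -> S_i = Random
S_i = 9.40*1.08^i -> [9.4, 10.15, 10.96, 11.84, 12.79]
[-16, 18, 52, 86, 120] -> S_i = -16 + 34*i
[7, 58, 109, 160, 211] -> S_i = 7 + 51*i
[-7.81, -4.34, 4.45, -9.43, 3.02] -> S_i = Random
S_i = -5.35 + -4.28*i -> [-5.35, -9.63, -13.91, -18.19, -22.47]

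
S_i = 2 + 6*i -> [2, 8, 14, 20, 26]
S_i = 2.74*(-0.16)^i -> [2.74, -0.44, 0.07, -0.01, 0.0]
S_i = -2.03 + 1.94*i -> [-2.03, -0.09, 1.85, 3.79, 5.73]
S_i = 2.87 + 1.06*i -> [2.87, 3.93, 4.99, 6.05, 7.11]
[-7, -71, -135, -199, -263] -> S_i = -7 + -64*i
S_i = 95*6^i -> [95, 570, 3420, 20520, 123120]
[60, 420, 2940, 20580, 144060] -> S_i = 60*7^i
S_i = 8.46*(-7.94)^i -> [8.46, -67.17, 533.35, -4234.79, 33624.23]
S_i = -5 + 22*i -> [-5, 17, 39, 61, 83]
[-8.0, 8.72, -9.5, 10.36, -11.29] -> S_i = -8.00*(-1.09)^i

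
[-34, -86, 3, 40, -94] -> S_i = Random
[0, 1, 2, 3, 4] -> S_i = 0 + 1*i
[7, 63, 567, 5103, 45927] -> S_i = 7*9^i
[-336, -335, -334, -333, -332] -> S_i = -336 + 1*i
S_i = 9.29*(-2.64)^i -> [9.29, -24.53, 64.75, -170.93, 451.26]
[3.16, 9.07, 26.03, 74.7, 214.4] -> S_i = 3.16*2.87^i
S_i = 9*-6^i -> [9, -54, 324, -1944, 11664]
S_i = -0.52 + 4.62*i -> [-0.52, 4.1, 8.72, 13.34, 17.96]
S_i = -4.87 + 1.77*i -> [-4.87, -3.1, -1.33, 0.44, 2.21]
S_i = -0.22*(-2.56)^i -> [-0.22, 0.56, -1.44, 3.69, -9.45]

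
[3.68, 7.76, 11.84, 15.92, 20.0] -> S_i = 3.68 + 4.08*i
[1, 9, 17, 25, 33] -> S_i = 1 + 8*i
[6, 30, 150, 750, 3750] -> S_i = 6*5^i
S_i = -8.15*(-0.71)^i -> [-8.15, 5.79, -4.11, 2.92, -2.07]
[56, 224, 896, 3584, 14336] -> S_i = 56*4^i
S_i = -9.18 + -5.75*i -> [-9.18, -14.93, -20.68, -26.43, -32.18]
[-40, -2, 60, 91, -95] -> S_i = Random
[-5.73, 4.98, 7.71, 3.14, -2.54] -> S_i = Random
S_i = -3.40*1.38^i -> [-3.4, -4.69, -6.47, -8.94, -12.33]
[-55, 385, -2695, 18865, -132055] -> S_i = -55*-7^i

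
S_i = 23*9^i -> [23, 207, 1863, 16767, 150903]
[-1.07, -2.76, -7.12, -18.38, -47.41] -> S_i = -1.07*2.58^i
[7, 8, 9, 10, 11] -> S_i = 7 + 1*i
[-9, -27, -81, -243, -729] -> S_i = -9*3^i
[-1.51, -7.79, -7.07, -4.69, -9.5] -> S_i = Random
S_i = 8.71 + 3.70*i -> [8.71, 12.41, 16.11, 19.81, 23.51]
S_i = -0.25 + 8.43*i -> [-0.25, 8.18, 16.61, 25.04, 33.47]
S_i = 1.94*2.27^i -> [1.94, 4.4, 10.0, 22.69, 51.51]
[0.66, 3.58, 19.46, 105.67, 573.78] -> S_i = 0.66*5.43^i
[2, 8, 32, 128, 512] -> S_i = 2*4^i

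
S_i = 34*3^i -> [34, 102, 306, 918, 2754]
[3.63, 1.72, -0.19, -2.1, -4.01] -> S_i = 3.63 + -1.91*i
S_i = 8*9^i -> [8, 72, 648, 5832, 52488]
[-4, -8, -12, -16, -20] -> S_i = -4 + -4*i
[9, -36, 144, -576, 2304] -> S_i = 9*-4^i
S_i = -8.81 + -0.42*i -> [-8.81, -9.23, -9.65, -10.07, -10.49]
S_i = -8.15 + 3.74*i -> [-8.15, -4.41, -0.67, 3.07, 6.81]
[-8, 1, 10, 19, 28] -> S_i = -8 + 9*i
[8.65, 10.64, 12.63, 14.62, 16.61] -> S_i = 8.65 + 1.99*i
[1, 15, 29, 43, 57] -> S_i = 1 + 14*i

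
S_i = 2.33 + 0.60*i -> [2.33, 2.93, 3.53, 4.13, 4.73]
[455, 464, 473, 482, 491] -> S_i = 455 + 9*i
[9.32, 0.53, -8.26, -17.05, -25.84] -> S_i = 9.32 + -8.79*i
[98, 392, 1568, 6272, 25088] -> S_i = 98*4^i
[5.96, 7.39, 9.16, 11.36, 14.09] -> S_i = 5.96*1.24^i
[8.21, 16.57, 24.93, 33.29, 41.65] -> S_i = 8.21 + 8.36*i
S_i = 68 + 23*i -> [68, 91, 114, 137, 160]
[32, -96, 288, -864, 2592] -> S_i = 32*-3^i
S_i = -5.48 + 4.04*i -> [-5.48, -1.44, 2.6, 6.64, 10.68]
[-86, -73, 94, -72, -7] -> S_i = Random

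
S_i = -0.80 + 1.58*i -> [-0.8, 0.78, 2.36, 3.94, 5.52]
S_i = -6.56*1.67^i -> [-6.56, -10.96, -18.3, -30.55, -51.02]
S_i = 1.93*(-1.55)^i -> [1.93, -2.99, 4.64, -7.19, 11.14]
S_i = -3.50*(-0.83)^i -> [-3.5, 2.9, -2.41, 2.0, -1.66]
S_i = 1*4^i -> [1, 4, 16, 64, 256]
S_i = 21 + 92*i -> [21, 113, 205, 297, 389]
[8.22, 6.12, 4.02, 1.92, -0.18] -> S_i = 8.22 + -2.10*i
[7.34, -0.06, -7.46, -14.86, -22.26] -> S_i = 7.34 + -7.40*i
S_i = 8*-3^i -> [8, -24, 72, -216, 648]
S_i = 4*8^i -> [4, 32, 256, 2048, 16384]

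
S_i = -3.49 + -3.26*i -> [-3.49, -6.75, -10.01, -13.27, -16.53]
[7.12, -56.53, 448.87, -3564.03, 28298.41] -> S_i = 7.12*(-7.94)^i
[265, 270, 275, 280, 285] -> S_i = 265 + 5*i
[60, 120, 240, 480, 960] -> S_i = 60*2^i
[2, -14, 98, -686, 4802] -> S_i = 2*-7^i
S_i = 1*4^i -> [1, 4, 16, 64, 256]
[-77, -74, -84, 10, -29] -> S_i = Random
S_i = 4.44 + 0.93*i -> [4.44, 5.37, 6.3, 7.23, 8.16]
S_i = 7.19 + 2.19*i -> [7.19, 9.38, 11.57, 13.76, 15.95]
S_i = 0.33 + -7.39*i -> [0.33, -7.06, -14.45, -21.84, -29.23]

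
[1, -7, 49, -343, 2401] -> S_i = 1*-7^i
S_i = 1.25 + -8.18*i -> [1.25, -6.93, -15.11, -23.29, -31.47]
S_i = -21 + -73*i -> [-21, -94, -167, -240, -313]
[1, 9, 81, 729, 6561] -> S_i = 1*9^i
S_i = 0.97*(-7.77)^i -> [0.97, -7.54, 58.56, -455.02, 3535.54]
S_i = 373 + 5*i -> [373, 378, 383, 388, 393]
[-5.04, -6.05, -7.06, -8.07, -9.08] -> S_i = -5.04 + -1.01*i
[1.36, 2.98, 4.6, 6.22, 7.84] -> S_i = 1.36 + 1.62*i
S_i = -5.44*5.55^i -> [-5.44, -30.19, -167.57, -929.99, -5161.44]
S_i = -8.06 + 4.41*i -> [-8.06, -3.65, 0.76, 5.17, 9.58]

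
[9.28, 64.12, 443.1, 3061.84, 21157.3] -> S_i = 9.28*6.91^i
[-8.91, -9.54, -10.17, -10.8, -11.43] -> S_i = -8.91 + -0.63*i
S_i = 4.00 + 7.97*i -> [4.0, 11.97, 19.94, 27.91, 35.88]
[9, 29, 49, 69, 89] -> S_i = 9 + 20*i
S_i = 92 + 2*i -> [92, 94, 96, 98, 100]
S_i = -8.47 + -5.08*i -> [-8.47, -13.55, -18.63, -23.71, -28.79]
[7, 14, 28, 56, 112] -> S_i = 7*2^i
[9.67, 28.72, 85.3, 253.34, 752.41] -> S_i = 9.67*2.97^i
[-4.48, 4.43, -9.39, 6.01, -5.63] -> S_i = Random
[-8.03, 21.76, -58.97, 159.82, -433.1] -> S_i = -8.03*(-2.71)^i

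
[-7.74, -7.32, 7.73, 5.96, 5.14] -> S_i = Random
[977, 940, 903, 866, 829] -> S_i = 977 + -37*i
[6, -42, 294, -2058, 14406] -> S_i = 6*-7^i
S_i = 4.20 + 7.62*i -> [4.2, 11.82, 19.44, 27.06, 34.68]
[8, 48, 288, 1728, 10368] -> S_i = 8*6^i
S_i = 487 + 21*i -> [487, 508, 529, 550, 571]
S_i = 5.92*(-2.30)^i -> [5.92, -13.62, 31.32, -72.03, 165.67]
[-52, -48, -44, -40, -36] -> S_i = -52 + 4*i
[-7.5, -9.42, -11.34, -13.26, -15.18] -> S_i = -7.50 + -1.92*i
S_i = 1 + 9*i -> [1, 10, 19, 28, 37]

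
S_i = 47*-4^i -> [47, -188, 752, -3008, 12032]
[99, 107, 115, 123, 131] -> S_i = 99 + 8*i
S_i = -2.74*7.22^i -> [-2.74, -19.78, -142.83, -1031.25, -7445.59]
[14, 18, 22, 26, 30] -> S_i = 14 + 4*i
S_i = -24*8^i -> [-24, -192, -1536, -12288, -98304]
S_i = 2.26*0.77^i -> [2.26, 1.74, 1.34, 1.03, 0.79]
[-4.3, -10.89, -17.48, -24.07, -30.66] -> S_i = -4.30 + -6.59*i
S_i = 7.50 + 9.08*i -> [7.5, 16.58, 25.66, 34.74, 43.82]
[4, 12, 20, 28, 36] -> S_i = 4 + 8*i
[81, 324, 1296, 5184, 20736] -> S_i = 81*4^i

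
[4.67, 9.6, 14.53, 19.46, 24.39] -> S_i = 4.67 + 4.93*i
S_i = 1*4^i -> [1, 4, 16, 64, 256]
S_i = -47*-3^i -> [-47, 141, -423, 1269, -3807]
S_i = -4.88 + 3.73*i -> [-4.88, -1.15, 2.58, 6.31, 10.04]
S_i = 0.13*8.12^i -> [0.13, 1.06, 8.57, 69.6, 565.15]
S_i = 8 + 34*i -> [8, 42, 76, 110, 144]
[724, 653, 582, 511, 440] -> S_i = 724 + -71*i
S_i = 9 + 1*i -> [9, 10, 11, 12, 13]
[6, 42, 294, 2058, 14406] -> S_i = 6*7^i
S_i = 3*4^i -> [3, 12, 48, 192, 768]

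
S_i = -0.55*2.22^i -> [-0.55, -1.22, -2.71, -6.02, -13.36]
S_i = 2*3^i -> [2, 6, 18, 54, 162]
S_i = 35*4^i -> [35, 140, 560, 2240, 8960]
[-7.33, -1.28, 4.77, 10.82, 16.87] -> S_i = -7.33 + 6.05*i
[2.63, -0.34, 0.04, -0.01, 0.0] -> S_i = 2.63*(-0.13)^i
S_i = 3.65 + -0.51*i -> [3.65, 3.14, 2.63, 2.12, 1.61]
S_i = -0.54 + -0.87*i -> [-0.54, -1.41, -2.28, -3.15, -4.02]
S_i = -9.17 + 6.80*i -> [-9.17, -2.37, 4.43, 11.23, 18.03]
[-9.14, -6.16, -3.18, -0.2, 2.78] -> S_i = -9.14 + 2.98*i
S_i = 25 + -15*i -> [25, 10, -5, -20, -35]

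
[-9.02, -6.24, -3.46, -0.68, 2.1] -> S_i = -9.02 + 2.78*i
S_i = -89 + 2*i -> [-89, -87, -85, -83, -81]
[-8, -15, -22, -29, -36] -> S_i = -8 + -7*i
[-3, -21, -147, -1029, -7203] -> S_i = -3*7^i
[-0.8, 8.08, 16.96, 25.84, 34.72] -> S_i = -0.80 + 8.88*i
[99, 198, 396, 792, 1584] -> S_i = 99*2^i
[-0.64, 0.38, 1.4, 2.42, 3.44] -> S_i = -0.64 + 1.02*i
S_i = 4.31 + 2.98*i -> [4.31, 7.29, 10.27, 13.25, 16.23]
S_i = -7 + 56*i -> [-7, 49, 105, 161, 217]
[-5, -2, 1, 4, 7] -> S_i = -5 + 3*i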